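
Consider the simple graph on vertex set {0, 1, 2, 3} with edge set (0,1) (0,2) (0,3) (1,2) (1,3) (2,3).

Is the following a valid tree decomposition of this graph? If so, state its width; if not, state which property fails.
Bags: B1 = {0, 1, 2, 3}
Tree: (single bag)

Checking the three conditions: (i) the bags cover all of {0, 1, 2, 3}; (ii) for each edge, some bag contains both endpoints; (iii) the bags containing any fixed vertex form a subtree. All hold, so the decomposition is valid with width 4 − 1 = 3.

Yes; width 3.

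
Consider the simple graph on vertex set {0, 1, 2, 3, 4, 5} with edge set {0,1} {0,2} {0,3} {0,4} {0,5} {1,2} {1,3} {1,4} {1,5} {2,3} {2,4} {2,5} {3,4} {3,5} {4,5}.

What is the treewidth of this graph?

5

A width-5 tree decomposition is:
Bags: B1 = {0, 1, 2, 3, 4, 5}
Tree: (single bag)
With just one bag of size 6, the width is 6 − 1 = 5, so tw(G) ≤ 5. For the lower bound, the 6 vertices {0, 1, 2, 3, 4, 5} are pairwise adjacent, and any tree decomposition puts a clique entirely inside one bag — forcing width ≥ 5. Combining the bounds, tw(G) = 5.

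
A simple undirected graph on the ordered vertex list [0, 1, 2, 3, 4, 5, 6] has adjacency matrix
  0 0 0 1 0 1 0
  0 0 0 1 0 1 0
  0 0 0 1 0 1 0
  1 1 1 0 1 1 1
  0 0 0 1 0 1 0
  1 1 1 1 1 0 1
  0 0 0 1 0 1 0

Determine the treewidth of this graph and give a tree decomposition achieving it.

Treewidth 2.
Bags: B1 = {0, 3, 5}  B2 = {2, 3, 5}  B3 = {3, 4, 5}  B4 = {3, 5, 6}  B5 = {1, 3, 5}
Tree: B1–B2, B1–B3, B3–B4, B3–B5

The largest bag has 3 vertices, giving width 2; this decomposition certifies tw(G) ≤ 2. Conversely, {0, 3, 5} is a clique of size 3, and the vertices of any clique must share a bag in every tree decomposition; so some bag has ≥ 3 vertices and tw(G) ≥ 2. The upper and lower bounds meet at 2, so that is the treewidth.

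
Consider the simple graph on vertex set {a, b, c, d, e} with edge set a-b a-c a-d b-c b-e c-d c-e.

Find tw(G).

A width-2 tree decomposition is:
Bags: B1 = {b, c, e}  B2 = {a, b, c}  B3 = {a, c, d}
Tree: B1–B2, B2–B3
Every bag has size at most 3, so the width is 3 − 1 = 2 and tw(G) ≤ 2. Conversely, {b, c, e} is a clique of size 3, and the vertices of any clique must share a bag in every tree decomposition; so some bag has ≥ 3 vertices and tw(G) ≥ 2. Therefore the treewidth is 2.

2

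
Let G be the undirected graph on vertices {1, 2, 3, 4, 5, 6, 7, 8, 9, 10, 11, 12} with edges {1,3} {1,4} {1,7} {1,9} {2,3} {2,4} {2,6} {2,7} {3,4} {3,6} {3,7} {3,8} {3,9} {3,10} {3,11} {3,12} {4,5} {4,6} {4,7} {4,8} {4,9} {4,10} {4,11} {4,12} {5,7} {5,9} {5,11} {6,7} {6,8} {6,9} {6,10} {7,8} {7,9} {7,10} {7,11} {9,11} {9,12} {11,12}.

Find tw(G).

4

A width-4 tree decomposition is:
Bags: B1 = {3, 4, 9, 11, 12}  B2 = {3, 4, 7, 9, 11}  B3 = {3, 4, 6, 7, 9}  B4 = {1, 3, 4, 7, 9}  B5 = {3, 4, 6, 7, 10}  B6 = {3, 4, 6, 7, 8}  B7 = {4, 5, 7, 9, 11}  B8 = {2, 3, 4, 6, 7}
Tree: B1–B2, B2–B3, B2–B4, B3–B5, B3–B6, B2–B7, B5–B8
Each bag holds 5 vertices, so the decomposition has width 4, which upper-bounds the treewidth. Conversely, {3, 4, 9, 11, 12} is a clique of size 5, and the vertices of any clique must share a bag in every tree decomposition; so some bag has ≥ 5 vertices and tw(G) ≥ 4. Hence tw(G) = 4 exactly.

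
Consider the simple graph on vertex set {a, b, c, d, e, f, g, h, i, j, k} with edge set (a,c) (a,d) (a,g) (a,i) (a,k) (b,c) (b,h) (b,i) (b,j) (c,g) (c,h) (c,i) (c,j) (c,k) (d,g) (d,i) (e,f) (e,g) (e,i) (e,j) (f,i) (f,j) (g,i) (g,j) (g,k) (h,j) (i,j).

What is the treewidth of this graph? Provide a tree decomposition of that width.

Treewidth 3.
One optimal decomposition is:
Bags: B1 = {e, g, i, j}  B2 = {c, g, i, j}  B3 = {a, c, g, i}  B4 = {b, c, i, j}  B5 = {b, c, h, j}  B6 = {a, d, g, i}  B7 = {a, c, g, k}  B8 = {e, f, i, j}
Tree: B1–B2, B2–B3, B2–B4, B4–B5, B3–B6, B3–B7, B1–B8

Every bag has size at most 4, so the width is 4 − 1 = 3 and tw(G) ≤ 3. On the other hand G contains the 4-clique {b, c, h, j}. A clique must lie in a single bag of any decomposition, so no decomposition can have width below 3. Therefore the treewidth is 3.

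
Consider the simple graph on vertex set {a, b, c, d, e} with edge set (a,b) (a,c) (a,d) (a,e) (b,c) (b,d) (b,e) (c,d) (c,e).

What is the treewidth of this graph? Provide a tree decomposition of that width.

Each bag holds 4 vertices, so the decomposition has width 3, which upper-bounds the treewidth. On the other hand G contains the 4-clique {a, b, c, d}. A clique must lie in a single bag of any decomposition, so no decomposition can have width below 3. Hence tw(G) = 3 exactly.

Treewidth 3.
One optimal decomposition is:
Bags: B1 = {a, b, c, e}  B2 = {a, b, c, d}
Tree: B1–B2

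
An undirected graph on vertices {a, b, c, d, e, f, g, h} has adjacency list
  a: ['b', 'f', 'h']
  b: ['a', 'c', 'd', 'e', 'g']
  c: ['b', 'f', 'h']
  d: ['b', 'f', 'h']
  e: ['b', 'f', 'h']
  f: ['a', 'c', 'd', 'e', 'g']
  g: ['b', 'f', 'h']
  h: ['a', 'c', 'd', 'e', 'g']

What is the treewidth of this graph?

3

A width-3 tree decomposition is:
Bags: B1 = {b, d, f, h}  B2 = {b, c, f, h}  B3 = {a, b, f, h}  B4 = {b, f, g, h}  B5 = {b, e, f, h}
Tree: B1–B2, B2–B3, B3–B4, B4–B5
Every bag has size at most 4, so the width is 4 − 1 = 3 and tw(G) ≤ 3. For the lower bound: the 4 vertex sets {d,h}, {b,c}, {f}, {a} are disjoint, each induces a connected subgraph, and every pair is joined by at least one edge of G. Contracting each set to a single vertex therefore yields K_{4} as a minor, and since treewidth is minor-monotone, tw(G) ≥ tw(K_{4}) = 3. Combining the bounds, tw(G) = 3.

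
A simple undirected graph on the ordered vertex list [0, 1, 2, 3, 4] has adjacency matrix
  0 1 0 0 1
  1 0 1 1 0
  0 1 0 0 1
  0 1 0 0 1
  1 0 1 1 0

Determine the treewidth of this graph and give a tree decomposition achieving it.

Every bag has size at most 3, so the width is 3 − 1 = 2 and tw(G) ≤ 2. The edges 4–0–1–2–4 form a cycle, so G is not a tree and its treewidth is at least 2. Hence tw(G) = 2 exactly.

Treewidth 2.
Bags: B1 = {0, 1, 4}  B2 = {1, 2, 4}  B3 = {1, 3, 4}
Tree: B1–B2, B2–B3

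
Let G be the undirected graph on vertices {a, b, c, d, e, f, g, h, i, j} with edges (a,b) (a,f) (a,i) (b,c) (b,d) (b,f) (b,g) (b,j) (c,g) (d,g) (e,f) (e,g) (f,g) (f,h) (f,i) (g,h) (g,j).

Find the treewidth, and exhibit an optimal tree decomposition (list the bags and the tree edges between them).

Treewidth 2.
One optimal decomposition is:
Bags: B1 = {e, f, g}  B2 = {b, f, g}  B3 = {b, g, j}  B4 = {b, c, g}  B5 = {a, b, f}  B6 = {a, f, i}  B7 = {f, g, h}  B8 = {b, d, g}
Tree: B1–B2, B2–B3, B3–B4, B2–B5, B5–B6, B1–B7, B4–B8

The largest bag has 3 vertices, giving width 2; this decomposition certifies tw(G) ≤ 2. On the other hand G contains the 3-clique {e, f, g}. A clique must lie in a single bag of any decomposition, so no decomposition can have width below 2. Combining the bounds, tw(G) = 2.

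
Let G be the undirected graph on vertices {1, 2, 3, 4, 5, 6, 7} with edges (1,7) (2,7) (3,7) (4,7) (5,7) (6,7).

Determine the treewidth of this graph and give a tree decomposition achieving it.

Every bag has size at most 2, so the width is 2 − 1 = 1 and tw(G) ≤ 1. Since G has at least one edge (e.g. 7–2), it is not an edgeless graph, so tw(G) ≥ 1. The upper and lower bounds meet at 1, so that is the treewidth.

Treewidth 1.
Bags: B1 = {2, 7}  B2 = {4, 7}  B3 = {6, 7}  B4 = {5, 7}  B5 = {1, 7}  B6 = {3, 7}
Tree: B1–B2, B2–B3, B1–B4, B4–B5, B3–B6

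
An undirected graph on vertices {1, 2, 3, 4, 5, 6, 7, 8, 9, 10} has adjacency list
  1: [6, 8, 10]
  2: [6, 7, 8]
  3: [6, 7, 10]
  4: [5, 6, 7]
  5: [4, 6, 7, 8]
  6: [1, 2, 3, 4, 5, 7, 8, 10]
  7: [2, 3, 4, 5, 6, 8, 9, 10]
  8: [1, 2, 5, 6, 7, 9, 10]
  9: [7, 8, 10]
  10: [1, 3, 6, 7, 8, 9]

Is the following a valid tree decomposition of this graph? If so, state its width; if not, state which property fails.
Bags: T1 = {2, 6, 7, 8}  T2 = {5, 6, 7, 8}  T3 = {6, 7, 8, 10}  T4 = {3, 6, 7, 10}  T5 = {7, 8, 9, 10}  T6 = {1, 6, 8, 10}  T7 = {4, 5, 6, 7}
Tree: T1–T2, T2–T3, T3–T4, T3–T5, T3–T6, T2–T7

Vertex coverage: the bags together contain {1, 2, 3, 4, 5, 6, 7, 8, 9, 10}, the full vertex set. Edge coverage: each edge of G has both endpoints in at least one bag. Running intersection: for every vertex, the bags containing it form a connected subtree. All three properties hold, so this is a valid tree decomposition of width max|bag| − 1 = 3, and hence tw(G) ≤ 3.

Yes; width 3.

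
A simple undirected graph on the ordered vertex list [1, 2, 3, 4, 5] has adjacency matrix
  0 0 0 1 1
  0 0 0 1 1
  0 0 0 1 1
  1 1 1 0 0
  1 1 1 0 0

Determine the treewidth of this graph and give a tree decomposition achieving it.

Every bag has size at most 3, so the width is 3 − 1 = 2 and tw(G) ≤ 2. Since 4–3–5–1–4 is a cycle in G, G is not acyclic. Forests are exactly the graphs of treewidth ≤ 1, so tw(G) ≥ 2. The upper and lower bounds meet at 2, so that is the treewidth.

Treewidth 2.
Bags: B1 = {3, 4, 5}  B2 = {1, 4, 5}  B3 = {2, 4, 5}
Tree: B1–B2, B2–B3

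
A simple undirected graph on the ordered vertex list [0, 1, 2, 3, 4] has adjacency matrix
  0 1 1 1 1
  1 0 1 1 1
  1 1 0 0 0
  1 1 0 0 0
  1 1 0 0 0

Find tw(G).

A width-2 tree decomposition is:
Bags: B1 = {0, 1, 4}  B2 = {0, 1, 3}  B3 = {0, 1, 2}
Tree: B1–B2, B2–B3
The largest bag has 3 vertices, giving width 2; this decomposition certifies tw(G) ≤ 2. Conversely, {0, 1, 2} is a clique of size 3, and the vertices of any clique must share a bag in every tree decomposition; so some bag has ≥ 3 vertices and tw(G) ≥ 2. Therefore the treewidth is 2.

2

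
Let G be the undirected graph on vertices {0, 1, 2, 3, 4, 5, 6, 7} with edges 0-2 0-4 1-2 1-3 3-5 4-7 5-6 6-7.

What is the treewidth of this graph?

2

A width-2 tree decomposition is:
Bags: B1 = {3, 5, 6}  B2 = {3, 6, 7}  B3 = {3, 4, 7}  B4 = {0, 3, 4}  B5 = {0, 2, 3}  B6 = {1, 2, 3}
Tree: B1–B2, B2–B3, B3–B4, B4–B5, B5–B6
The largest bag has 3 vertices, giving width 2; this decomposition certifies tw(G) ≤ 2. For the lower bound, G contains the cycle 3–5–6–7–4–0–2–1–3, so G is not a forest; only forests have treewidth ≤ 1, hence tw(G) ≥ 2. The upper and lower bounds meet at 2, so that is the treewidth.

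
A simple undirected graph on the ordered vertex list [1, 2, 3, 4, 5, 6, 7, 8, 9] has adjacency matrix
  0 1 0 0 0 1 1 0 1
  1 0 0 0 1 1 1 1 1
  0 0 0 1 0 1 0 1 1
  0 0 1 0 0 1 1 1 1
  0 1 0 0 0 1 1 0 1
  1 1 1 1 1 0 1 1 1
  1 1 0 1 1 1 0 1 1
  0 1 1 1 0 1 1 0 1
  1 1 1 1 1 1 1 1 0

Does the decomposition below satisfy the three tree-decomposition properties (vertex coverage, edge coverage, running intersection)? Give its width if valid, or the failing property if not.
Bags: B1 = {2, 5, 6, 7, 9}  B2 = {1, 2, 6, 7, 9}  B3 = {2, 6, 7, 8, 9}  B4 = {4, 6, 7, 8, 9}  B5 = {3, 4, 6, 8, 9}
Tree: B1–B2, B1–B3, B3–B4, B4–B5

Vertex coverage: the bags together contain {1, 2, 3, 4, 5, 6, 7, 8, 9}, the full vertex set. Edge coverage: each edge of G has both endpoints in at least one bag. Running intersection: for every vertex, the bags containing it form a connected subtree. All three properties hold, so this is a valid tree decomposition of width max|bag| − 1 = 4, and hence tw(G) ≤ 4.

Yes; width 4.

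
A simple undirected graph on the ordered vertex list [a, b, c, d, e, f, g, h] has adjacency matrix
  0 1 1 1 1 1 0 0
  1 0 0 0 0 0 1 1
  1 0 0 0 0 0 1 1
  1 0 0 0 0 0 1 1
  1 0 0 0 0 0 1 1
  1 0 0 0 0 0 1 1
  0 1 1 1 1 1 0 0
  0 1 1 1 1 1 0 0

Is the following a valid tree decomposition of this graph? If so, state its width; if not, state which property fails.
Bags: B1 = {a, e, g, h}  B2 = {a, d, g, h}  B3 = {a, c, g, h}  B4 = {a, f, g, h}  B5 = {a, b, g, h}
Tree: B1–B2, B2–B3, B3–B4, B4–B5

Vertex coverage: the bags together contain {a, b, c, d, e, f, g, h}, the full vertex set. Edge coverage: each edge of G has both endpoints in at least one bag. Running intersection: for every vertex, the bags containing it form a connected subtree. All three properties hold, so this is a valid tree decomposition of width max|bag| − 1 = 3, and hence tw(G) ≤ 3.

Yes; width 3.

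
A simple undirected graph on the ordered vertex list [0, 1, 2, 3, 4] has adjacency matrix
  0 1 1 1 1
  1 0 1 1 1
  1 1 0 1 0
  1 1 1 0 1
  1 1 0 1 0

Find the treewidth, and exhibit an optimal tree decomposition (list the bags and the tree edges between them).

Treewidth 3.
One such decomposition:
Bags: B1 = {0, 1, 3, 4}  B2 = {0, 1, 2, 3}
Tree: B1–B2

Each bag holds 4 vertices, so the decomposition has width 3, which upper-bounds the treewidth. Conversely, {0, 1, 2, 3} is a clique of size 4, and the vertices of any clique must share a bag in every tree decomposition; so some bag has ≥ 4 vertices and tw(G) ≥ 3. The upper and lower bounds meet at 3, so that is the treewidth.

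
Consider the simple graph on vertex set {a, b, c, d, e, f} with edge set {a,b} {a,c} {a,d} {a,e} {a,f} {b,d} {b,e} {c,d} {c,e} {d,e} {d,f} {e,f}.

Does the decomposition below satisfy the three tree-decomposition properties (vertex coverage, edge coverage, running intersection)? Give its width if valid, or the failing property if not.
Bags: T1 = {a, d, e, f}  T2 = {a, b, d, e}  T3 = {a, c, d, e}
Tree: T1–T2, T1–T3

Vertex coverage: the bags together contain {a, b, c, d, e, f}, the full vertex set. Edge coverage: each edge of G has both endpoints in at least one bag. Running intersection: for every vertex, the bags containing it form a connected subtree. All three properties hold, so this is a valid tree decomposition of width max|bag| − 1 = 3, and hence tw(G) ≤ 3.

Yes; width 3.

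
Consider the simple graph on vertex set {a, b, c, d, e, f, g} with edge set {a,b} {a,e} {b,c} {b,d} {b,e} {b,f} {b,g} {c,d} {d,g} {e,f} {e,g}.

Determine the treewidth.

2

A width-2 tree decomposition is:
Bags: B1 = {b, d, g}  B2 = {b, c, d}  B3 = {b, e, g}  B4 = {b, e, f}  B5 = {a, b, e}
Tree: B1–B2, B1–B3, B3–B4, B4–B5
The largest bag has 3 vertices, giving width 2; this decomposition certifies tw(G) ≤ 2. Conversely, {b, d, g} is a clique of size 3, and the vertices of any clique must share a bag in every tree decomposition; so some bag has ≥ 3 vertices and tw(G) ≥ 2. Combining the bounds, tw(G) = 2.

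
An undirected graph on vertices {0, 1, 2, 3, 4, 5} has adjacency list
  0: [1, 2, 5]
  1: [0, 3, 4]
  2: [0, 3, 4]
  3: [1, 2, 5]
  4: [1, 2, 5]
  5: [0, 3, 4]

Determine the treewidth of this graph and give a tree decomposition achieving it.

Every bag has size at most 4, so the width is 4 − 1 = 3 and tw(G) ≤ 3. For the lower bound: the 4 vertex sets {3,5}, {1,4}, {0}, {2} are disjoint, each induces a connected subgraph, and every pair is joined by at least one edge of G. Contracting each set to a single vertex therefore yields K_{4} as a minor, and since treewidth is minor-monotone, tw(G) ≥ tw(K_{4}) = 3. Hence tw(G) = 3 exactly.

Treewidth 3.
One optimal decomposition is:
Bags: B1 = {0, 3, 4, 5}  B2 = {0, 1, 3, 4}  B3 = {0, 2, 3, 4}
Tree: B1–B2, B2–B3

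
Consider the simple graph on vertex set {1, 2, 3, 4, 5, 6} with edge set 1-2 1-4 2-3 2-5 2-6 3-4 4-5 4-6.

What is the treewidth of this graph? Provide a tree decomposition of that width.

Treewidth 2.
One such decomposition:
Bags: B1 = {2, 3, 4}  B2 = {1, 2, 4}  B3 = {2, 4, 6}  B4 = {2, 4, 5}
Tree: B1–B2, B2–B3, B3–B4

The largest bag has 3 vertices, giving width 2; this decomposition certifies tw(G) ≤ 2. Since 3–2–1–4–3 is a cycle in G, G is not acyclic. Forests are exactly the graphs of treewidth ≤ 1, so tw(G) ≥ 2. Therefore the treewidth is 2.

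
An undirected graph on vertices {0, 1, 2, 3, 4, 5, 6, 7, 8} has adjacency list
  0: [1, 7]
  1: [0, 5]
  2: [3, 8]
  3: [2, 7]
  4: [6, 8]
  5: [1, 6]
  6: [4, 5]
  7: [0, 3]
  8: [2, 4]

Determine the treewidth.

2

A width-2 tree decomposition is:
Bags: B1 = {4, 6, 8}  B2 = {5, 6, 8}  B3 = {1, 5, 8}  B4 = {0, 1, 8}  B5 = {0, 7, 8}  B6 = {3, 7, 8}  B7 = {2, 3, 8}
Tree: B1–B2, B2–B3, B3–B4, B4–B5, B5–B6, B6–B7
Every bag has size at most 3, so the width is 3 − 1 = 2 and tw(G) ≤ 2. The edges 8–4–6–5–1–0–7–3–2–8 form a cycle, so G is not a tree and its treewidth is at least 2. The upper and lower bounds meet at 2, so that is the treewidth.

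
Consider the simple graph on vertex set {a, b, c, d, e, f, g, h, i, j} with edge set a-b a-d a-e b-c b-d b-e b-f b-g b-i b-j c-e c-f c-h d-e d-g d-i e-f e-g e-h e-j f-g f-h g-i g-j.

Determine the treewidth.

A width-3 tree decomposition is:
Bags: B1 = {b, d, g, i}  B2 = {b, d, e, g}  B3 = {b, e, f, g}  B4 = {a, b, d, e}  B5 = {b, c, e, f}  B6 = {c, e, f, h}  B7 = {b, e, g, j}
Tree: B1–B2, B2–B3, B2–B4, B3–B5, B5–B6, B3–B7
The largest bag has 4 vertices, giving width 3; this decomposition certifies tw(G) ≤ 3. For the lower bound, the 4 vertices {c, e, f, h} are pairwise adjacent, and any tree decomposition puts a clique entirely inside one bag — forcing width ≥ 3. Hence tw(G) = 3 exactly.

3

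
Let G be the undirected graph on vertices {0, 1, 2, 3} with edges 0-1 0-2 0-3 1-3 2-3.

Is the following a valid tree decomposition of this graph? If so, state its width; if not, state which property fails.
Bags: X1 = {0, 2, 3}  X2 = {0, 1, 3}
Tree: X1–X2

Yes; width 2.

Vertex coverage: the bags together contain {0, 1, 2, 3}, the full vertex set. Edge coverage: each edge of G has both endpoints in at least one bag. Running intersection: for every vertex, the bags containing it form a connected subtree. All three properties hold, so this is a valid tree decomposition of width max|bag| − 1 = 2, and hence tw(G) ≤ 2.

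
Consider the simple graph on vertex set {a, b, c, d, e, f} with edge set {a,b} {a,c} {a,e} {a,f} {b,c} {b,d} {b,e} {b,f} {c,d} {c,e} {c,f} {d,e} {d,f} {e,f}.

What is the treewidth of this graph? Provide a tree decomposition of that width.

The largest bag has 5 vertices, giving width 4; this decomposition certifies tw(G) ≤ 4. Conversely, {b, c, d, e, f} is a clique of size 5, and the vertices of any clique must share a bag in every tree decomposition; so some bag has ≥ 5 vertices and tw(G) ≥ 4. Combining the bounds, tw(G) = 4.

Treewidth 4.
One optimal decomposition is:
Bags: B1 = {a, b, c, e, f}  B2 = {b, c, d, e, f}
Tree: B1–B2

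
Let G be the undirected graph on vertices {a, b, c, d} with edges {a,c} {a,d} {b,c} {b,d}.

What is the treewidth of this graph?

A width-2 tree decomposition is:
Bags: B1 = {b, c, d}  B2 = {a, c, d}
Tree: B1–B2
The largest bag has 3 vertices, giving width 2; this decomposition certifies tw(G) ≤ 2. For the lower bound, G contains the cycle c–b–d–a–c, so G is not a forest; only forests have treewidth ≤ 1, hence tw(G) ≥ 2. Therefore the treewidth is 2.

2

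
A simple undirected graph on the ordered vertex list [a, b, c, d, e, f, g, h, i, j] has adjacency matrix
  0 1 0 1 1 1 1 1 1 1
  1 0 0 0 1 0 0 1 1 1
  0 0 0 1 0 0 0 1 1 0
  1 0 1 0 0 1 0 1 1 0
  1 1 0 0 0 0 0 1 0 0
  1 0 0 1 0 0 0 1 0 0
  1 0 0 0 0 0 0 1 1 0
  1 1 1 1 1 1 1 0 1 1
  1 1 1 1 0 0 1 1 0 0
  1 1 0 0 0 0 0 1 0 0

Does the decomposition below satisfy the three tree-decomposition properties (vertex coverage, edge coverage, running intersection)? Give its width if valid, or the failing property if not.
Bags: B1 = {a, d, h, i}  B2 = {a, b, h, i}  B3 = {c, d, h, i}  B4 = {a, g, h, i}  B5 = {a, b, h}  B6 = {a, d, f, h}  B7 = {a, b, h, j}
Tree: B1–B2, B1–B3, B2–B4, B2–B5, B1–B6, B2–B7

No — vertex e appears in no bag.

A tree decomposition must satisfy three properties: every vertex lies in some bag; for every edge, both endpoints lie together in some bag; and for every vertex, the bags containing it form a connected subtree. Here vertex e appears in no bag, so the decomposition is invalid.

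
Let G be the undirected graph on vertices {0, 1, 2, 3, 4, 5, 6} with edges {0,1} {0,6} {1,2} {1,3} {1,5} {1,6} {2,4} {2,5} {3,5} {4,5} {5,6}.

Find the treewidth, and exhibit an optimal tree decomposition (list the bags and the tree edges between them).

Treewidth 2.
Bags: B1 = {1, 2, 5}  B2 = {1, 3, 5}  B3 = {1, 5, 6}  B4 = {0, 1, 6}  B5 = {2, 4, 5}
Tree: B1–B2, B1–B3, B3–B4, B1–B5

The largest bag has 3 vertices, giving width 2; this decomposition certifies tw(G) ≤ 2. For the lower bound, the 3 vertices {0, 1, 6} are pairwise adjacent, and any tree decomposition puts a clique entirely inside one bag — forcing width ≥ 2. The upper and lower bounds meet at 2, so that is the treewidth.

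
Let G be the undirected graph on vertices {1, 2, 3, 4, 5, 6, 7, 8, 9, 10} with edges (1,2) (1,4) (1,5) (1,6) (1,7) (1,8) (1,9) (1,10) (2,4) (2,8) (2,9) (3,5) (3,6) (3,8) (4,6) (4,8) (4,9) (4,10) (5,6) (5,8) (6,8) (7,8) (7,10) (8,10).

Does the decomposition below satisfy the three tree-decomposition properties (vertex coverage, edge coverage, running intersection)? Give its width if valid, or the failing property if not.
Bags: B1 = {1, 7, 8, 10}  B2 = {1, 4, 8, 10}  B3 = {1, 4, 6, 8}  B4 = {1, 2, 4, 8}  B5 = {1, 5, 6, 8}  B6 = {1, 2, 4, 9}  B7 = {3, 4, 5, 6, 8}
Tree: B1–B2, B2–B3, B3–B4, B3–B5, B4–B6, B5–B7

No — bags containing vertex 4 are not connected in the tree.

A tree decomposition must satisfy three properties: every vertex lies in some bag; for every edge, both endpoints lie together in some bag; and for every vertex, the bags containing it form a connected subtree. Here bags containing vertex 4 are not connected in the tree, so the decomposition is invalid.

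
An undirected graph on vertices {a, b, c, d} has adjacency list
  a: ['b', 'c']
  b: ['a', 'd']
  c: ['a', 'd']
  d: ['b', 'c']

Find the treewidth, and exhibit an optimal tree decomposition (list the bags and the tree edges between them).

Treewidth 2.
One optimal decomposition is:
Bags: B1 = {a, b, d}  B2 = {a, c, d}
Tree: B1–B2

Each bag holds 3 vertices, so the decomposition has width 2, which upper-bounds the treewidth. For the lower bound, G contains the cycle d–b–a–c–d, so G is not a forest; only forests have treewidth ≤ 1, hence tw(G) ≥ 2. The upper and lower bounds meet at 2, so that is the treewidth.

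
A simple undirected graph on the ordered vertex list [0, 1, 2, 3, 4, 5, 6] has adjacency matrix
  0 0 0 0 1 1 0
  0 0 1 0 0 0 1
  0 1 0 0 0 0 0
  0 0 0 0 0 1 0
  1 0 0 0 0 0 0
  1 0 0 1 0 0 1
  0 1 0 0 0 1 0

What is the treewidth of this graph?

1

A width-1 tree decomposition is:
Bags: B1 = {3, 5}  B2 = {5, 6}  B3 = {1, 6}  B4 = {0, 5}  B5 = {1, 2}  B6 = {0, 4}
Tree: B1–B2, B2–B3, B2–B4, B3–B5, B4–B6
Every bag has size at most 2, so the width is 2 − 1 = 1 and tw(G) ≤ 1. G has an edge, so its treewidth is at least 1. Therefore the treewidth is 1.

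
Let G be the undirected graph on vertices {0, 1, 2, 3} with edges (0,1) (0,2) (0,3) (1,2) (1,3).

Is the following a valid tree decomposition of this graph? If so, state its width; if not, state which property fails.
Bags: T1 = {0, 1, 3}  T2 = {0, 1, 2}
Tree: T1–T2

Checking the three conditions: (i) the bags cover all of {0, 1, 2, 3}; (ii) for each edge, some bag contains both endpoints; (iii) the bags containing any fixed vertex form a subtree. All hold, so the decomposition is valid with width 3 − 1 = 2.

Yes; width 2.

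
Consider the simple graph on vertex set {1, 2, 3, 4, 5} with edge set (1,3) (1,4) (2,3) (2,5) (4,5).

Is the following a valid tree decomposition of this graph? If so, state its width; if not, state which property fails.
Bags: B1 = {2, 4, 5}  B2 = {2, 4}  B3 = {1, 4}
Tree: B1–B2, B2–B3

No — vertex 3 appears in no bag.

A tree decomposition must satisfy three properties: every vertex lies in some bag; for every edge, both endpoints lie together in some bag; and for every vertex, the bags containing it form a connected subtree. Here vertex 3 appears in no bag, so the decomposition is invalid.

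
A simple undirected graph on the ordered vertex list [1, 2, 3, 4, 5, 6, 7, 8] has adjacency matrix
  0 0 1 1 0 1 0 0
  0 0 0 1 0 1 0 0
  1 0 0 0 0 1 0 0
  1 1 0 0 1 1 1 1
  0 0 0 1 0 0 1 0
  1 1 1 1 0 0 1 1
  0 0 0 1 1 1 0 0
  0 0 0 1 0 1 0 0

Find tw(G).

2

A width-2 tree decomposition is:
Bags: B1 = {4, 6, 7}  B2 = {1, 4, 6}  B3 = {1, 3, 6}  B4 = {4, 6, 8}  B5 = {2, 4, 6}  B6 = {4, 5, 7}
Tree: B1–B2, B2–B3, B2–B4, B2–B5, B1–B6
Each bag holds 3 vertices, so the decomposition has width 2, which upper-bounds the treewidth. Conversely, {1, 3, 6} is a clique of size 3, and the vertices of any clique must share a bag in every tree decomposition; so some bag has ≥ 3 vertices and tw(G) ≥ 2. The upper and lower bounds meet at 2, so that is the treewidth.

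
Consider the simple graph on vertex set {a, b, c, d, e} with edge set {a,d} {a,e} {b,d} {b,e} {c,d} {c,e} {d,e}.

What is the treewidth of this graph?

2

A width-2 tree decomposition is:
Bags: B1 = {b, d, e}  B2 = {c, d, e}  B3 = {a, d, e}
Tree: B1–B2, B1–B3
Each bag holds 3 vertices, so the decomposition has width 2, which upper-bounds the treewidth. On the other hand G contains the 3-clique {c, d, e}. A clique must lie in a single bag of any decomposition, so no decomposition can have width below 2. Therefore the treewidth is 2.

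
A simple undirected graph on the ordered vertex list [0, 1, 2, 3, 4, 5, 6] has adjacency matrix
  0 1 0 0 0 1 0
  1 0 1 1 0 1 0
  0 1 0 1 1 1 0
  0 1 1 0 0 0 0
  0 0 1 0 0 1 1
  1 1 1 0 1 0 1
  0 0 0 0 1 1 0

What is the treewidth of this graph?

A width-2 tree decomposition is:
Bags: B1 = {2, 4, 5}  B2 = {4, 5, 6}  B3 = {1, 2, 5}  B4 = {0, 1, 5}  B5 = {1, 2, 3}
Tree: B1–B2, B1–B3, B3–B4, B3–B5
The largest bag has 3 vertices, giving width 2; this decomposition certifies tw(G) ≤ 2. On the other hand G contains the 3-clique {1, 2, 3}. A clique must lie in a single bag of any decomposition, so no decomposition can have width below 2. Therefore the treewidth is 2.

2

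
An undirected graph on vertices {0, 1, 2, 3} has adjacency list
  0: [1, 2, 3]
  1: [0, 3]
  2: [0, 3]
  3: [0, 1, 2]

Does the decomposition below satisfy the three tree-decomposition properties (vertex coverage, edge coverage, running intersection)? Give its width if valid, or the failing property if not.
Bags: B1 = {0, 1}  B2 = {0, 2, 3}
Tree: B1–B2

A tree decomposition must satisfy three properties: every vertex lies in some bag; for every edge, both endpoints lie together in some bag; and for every vertex, the bags containing it form a connected subtree. Here edge (3,1) lies in no bag, so the decomposition is invalid.

No — edge (3,1) lies in no bag.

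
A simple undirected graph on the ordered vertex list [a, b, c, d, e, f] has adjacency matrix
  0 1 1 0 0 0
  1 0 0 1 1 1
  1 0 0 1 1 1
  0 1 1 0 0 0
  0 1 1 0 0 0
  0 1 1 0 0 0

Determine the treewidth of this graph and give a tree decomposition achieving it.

Each bag holds 3 vertices, so the decomposition has width 2, which upper-bounds the treewidth. Since b–f–c–e–b is a cycle in G, G is not acyclic. Forests are exactly the graphs of treewidth ≤ 1, so tw(G) ≥ 2. The upper and lower bounds meet at 2, so that is the treewidth.

Treewidth 2.
One such decomposition:
Bags: B1 = {b, c, f}  B2 = {b, c, e}  B3 = {b, c, d}  B4 = {a, b, c}
Tree: B1–B2, B2–B3, B3–B4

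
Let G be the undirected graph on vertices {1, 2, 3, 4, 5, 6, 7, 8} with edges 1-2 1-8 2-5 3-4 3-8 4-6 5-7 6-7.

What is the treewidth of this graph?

A width-2 tree decomposition is:
Bags: B1 = {1, 2, 5}  B2 = {1, 5, 8}  B3 = {3, 5, 8}  B4 = {3, 4, 5}  B5 = {4, 5, 6}  B6 = {5, 6, 7}
Tree: B1–B2, B2–B3, B3–B4, B4–B5, B5–B6
Each bag holds 3 vertices, so the decomposition has width 2, which upper-bounds the treewidth. The edges 5–2–1–8–3–4–6–7–5 form a cycle, so G is not a tree and its treewidth is at least 2. The upper and lower bounds meet at 2, so that is the treewidth.

2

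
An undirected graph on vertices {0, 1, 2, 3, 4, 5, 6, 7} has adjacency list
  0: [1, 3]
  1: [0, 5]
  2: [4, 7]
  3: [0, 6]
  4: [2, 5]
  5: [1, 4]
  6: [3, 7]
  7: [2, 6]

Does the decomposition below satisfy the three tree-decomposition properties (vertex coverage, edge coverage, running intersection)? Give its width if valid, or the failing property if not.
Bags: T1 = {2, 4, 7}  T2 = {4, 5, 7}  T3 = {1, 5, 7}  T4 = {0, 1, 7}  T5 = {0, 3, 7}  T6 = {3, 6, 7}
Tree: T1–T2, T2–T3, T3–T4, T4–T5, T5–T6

Checking the three conditions: (i) the bags cover all of {0, 1, 2, 3, 4, 5, 6, 7}; (ii) for each edge, some bag contains both endpoints; (iii) the bags containing any fixed vertex form a subtree. All hold, so the decomposition is valid with width 3 − 1 = 2.

Yes; width 2.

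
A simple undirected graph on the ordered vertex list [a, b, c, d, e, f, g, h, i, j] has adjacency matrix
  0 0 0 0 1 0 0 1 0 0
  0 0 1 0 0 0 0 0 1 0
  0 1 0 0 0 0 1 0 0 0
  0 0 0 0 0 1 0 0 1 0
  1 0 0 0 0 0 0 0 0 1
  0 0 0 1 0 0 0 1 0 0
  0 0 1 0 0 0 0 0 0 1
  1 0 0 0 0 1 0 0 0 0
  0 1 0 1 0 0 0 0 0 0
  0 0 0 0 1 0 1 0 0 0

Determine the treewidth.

A width-2 tree decomposition is:
Bags: B1 = {c, g, j}  B2 = {c, e, j}  B3 = {a, c, e}  B4 = {a, c, h}  B5 = {c, f, h}  B6 = {c, d, f}  B7 = {c, d, i}  B8 = {b, c, i}
Tree: B1–B2, B2–B3, B3–B4, B4–B5, B5–B6, B6–B7, B7–B8
Every bag has size at most 3, so the width is 3 − 1 = 2 and tw(G) ≤ 2. Since c–g–j–e–a–h–f–d–i–b–c is a cycle in G, G is not acyclic. Forests are exactly the graphs of treewidth ≤ 1, so tw(G) ≥ 2. Combining the bounds, tw(G) = 2.

2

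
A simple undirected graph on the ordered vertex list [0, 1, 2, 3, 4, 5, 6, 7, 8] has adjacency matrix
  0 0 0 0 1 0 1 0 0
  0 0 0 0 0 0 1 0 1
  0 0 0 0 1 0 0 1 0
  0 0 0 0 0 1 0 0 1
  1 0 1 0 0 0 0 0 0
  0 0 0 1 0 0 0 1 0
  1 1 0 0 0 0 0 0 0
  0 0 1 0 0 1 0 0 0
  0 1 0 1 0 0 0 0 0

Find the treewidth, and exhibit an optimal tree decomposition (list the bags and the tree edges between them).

Treewidth 2.
One optimal decomposition is:
Bags: B1 = {2, 4, 7}  B2 = {4, 5, 7}  B3 = {3, 4, 5}  B4 = {3, 4, 8}  B5 = {1, 4, 8}  B6 = {1, 4, 6}  B7 = {0, 4, 6}
Tree: B1–B2, B2–B3, B3–B4, B4–B5, B5–B6, B6–B7

Every bag has size at most 3, so the width is 3 − 1 = 2 and tw(G) ≤ 2. Since 4–2–7–5–3–8–1–6–0–4 is a cycle in G, G is not acyclic. Forests are exactly the graphs of treewidth ≤ 1, so tw(G) ≥ 2. The upper and lower bounds meet at 2, so that is the treewidth.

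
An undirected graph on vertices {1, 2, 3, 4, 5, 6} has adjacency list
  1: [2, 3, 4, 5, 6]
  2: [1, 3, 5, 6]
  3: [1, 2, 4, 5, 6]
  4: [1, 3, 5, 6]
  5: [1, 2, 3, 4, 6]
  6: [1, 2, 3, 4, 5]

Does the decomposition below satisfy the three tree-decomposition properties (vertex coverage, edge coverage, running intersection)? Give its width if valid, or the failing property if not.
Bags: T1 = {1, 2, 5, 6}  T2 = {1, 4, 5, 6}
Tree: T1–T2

No — vertex 3 appears in no bag.

A tree decomposition must satisfy three properties: every vertex lies in some bag; for every edge, both endpoints lie together in some bag; and for every vertex, the bags containing it form a connected subtree. Here vertex 3 appears in no bag, so the decomposition is invalid.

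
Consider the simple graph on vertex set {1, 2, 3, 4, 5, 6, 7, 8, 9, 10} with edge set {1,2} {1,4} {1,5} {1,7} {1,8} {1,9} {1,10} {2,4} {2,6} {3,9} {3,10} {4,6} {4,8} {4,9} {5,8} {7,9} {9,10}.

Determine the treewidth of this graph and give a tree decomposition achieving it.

Treewidth 2.
One optimal decomposition is:
Bags: B1 = {1, 2, 4}  B2 = {1, 4, 8}  B3 = {2, 4, 6}  B4 = {1, 4, 9}  B5 = {1, 5, 8}  B6 = {1, 9, 10}  B7 = {1, 7, 9}  B8 = {3, 9, 10}
Tree: B1–B2, B1–B3, B1–B4, B2–B5, B4–B6, B4–B7, B6–B8

Every bag has size at most 3, so the width is 3 − 1 = 2 and tw(G) ≤ 2. For the lower bound, the 3 vertices {1, 9, 10} are pairwise adjacent, and any tree decomposition puts a clique entirely inside one bag — forcing width ≥ 2. Therefore the treewidth is 2.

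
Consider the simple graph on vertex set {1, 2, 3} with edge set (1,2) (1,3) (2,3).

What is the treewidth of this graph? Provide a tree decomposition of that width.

Treewidth 2.
One such decomposition:
Bags: B1 = {1, 2, 3}
Tree: (single bag)

A single bag containing all 3 vertices is trivially a valid decomposition of width 2. For the lower bound, the 3 vertices {1, 2, 3} are pairwise adjacent, and any tree decomposition puts a clique entirely inside one bag — forcing width ≥ 2. The upper and lower bounds meet at 2, so that is the treewidth.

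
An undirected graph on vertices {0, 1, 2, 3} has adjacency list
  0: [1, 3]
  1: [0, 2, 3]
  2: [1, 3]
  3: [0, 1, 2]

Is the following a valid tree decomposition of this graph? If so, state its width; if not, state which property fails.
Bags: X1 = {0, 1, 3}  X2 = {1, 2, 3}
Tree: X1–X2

Checking the three conditions: (i) the bags cover all of {0, 1, 2, 3}; (ii) for each edge, some bag contains both endpoints; (iii) the bags containing any fixed vertex form a subtree. All hold, so the decomposition is valid with width 3 − 1 = 2.

Yes; width 2.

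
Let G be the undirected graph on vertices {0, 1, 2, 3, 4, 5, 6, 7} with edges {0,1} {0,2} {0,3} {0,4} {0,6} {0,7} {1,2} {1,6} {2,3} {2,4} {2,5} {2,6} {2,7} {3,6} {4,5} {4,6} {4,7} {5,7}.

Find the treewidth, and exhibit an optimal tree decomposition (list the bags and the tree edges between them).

Treewidth 3.
One optimal decomposition is:
Bags: B1 = {0, 1, 2, 6}  B2 = {0, 2, 4, 6}  B3 = {0, 2, 4, 7}  B4 = {2, 4, 5, 7}  B5 = {0, 2, 3, 6}
Tree: B1–B2, B2–B3, B3–B4, B1–B5

The largest bag has 4 vertices, giving width 3; this decomposition certifies tw(G) ≤ 3. Conversely, {0, 1, 2, 6} is a clique of size 4, and the vertices of any clique must share a bag in every tree decomposition; so some bag has ≥ 4 vertices and tw(G) ≥ 3. Hence tw(G) = 3 exactly.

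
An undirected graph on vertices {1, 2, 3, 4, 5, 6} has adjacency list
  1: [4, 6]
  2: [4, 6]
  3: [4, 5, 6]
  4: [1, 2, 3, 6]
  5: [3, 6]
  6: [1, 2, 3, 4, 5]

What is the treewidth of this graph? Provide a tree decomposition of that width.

Treewidth 2.
One such decomposition:
Bags: B1 = {2, 4, 6}  B2 = {3, 4, 6}  B3 = {3, 5, 6}  B4 = {1, 4, 6}
Tree: B1–B2, B2–B3, B1–B4

Every bag has size at most 3, so the width is 3 − 1 = 2 and tw(G) ≤ 2. For the lower bound, the 3 vertices {1, 4, 6} are pairwise adjacent, and any tree decomposition puts a clique entirely inside one bag — forcing width ≥ 2. The upper and lower bounds meet at 2, so that is the treewidth.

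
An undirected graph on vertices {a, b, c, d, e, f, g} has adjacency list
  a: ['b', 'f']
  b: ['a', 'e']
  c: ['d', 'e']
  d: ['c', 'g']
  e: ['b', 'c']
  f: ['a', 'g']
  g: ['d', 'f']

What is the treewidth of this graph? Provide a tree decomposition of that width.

Each bag holds 3 vertices, so the decomposition has width 2, which upper-bounds the treewidth. For the lower bound, G contains the cycle g–f–a–b–e–c–d–g, so G is not a forest; only forests have treewidth ≤ 1, hence tw(G) ≥ 2. Combining the bounds, tw(G) = 2.

Treewidth 2.
One such decomposition:
Bags: B1 = {a, f, g}  B2 = {a, b, g}  B3 = {b, e, g}  B4 = {c, e, g}  B5 = {c, d, g}
Tree: B1–B2, B2–B3, B3–B4, B4–B5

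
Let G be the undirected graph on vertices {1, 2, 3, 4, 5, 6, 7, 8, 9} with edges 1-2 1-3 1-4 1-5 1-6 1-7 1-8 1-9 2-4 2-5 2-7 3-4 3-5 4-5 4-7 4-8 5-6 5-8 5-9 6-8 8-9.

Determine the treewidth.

3

A width-3 tree decomposition is:
Bags: B1 = {1, 3, 4, 5}  B2 = {1, 4, 5, 8}  B3 = {1, 5, 6, 8}  B4 = {1, 2, 4, 5}  B5 = {1, 5, 8, 9}  B6 = {1, 2, 4, 7}
Tree: B1–B2, B2–B3, B1–B4, B3–B5, B4–B6
The largest bag has 4 vertices, giving width 3; this decomposition certifies tw(G) ≤ 3. Conversely, {1, 5, 8, 9} is a clique of size 4, and the vertices of any clique must share a bag in every tree decomposition; so some bag has ≥ 4 vertices and tw(G) ≥ 3. Hence tw(G) = 3 exactly.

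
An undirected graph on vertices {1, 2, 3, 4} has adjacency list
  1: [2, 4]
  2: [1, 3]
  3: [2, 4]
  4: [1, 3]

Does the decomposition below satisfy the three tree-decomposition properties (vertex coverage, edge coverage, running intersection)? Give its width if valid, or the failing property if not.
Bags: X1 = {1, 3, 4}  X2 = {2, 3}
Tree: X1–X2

No — edge (1,2) lies in no bag.

A tree decomposition must satisfy three properties: every vertex lies in some bag; for every edge, both endpoints lie together in some bag; and for every vertex, the bags containing it form a connected subtree. Here edge (1,2) lies in no bag, so the decomposition is invalid.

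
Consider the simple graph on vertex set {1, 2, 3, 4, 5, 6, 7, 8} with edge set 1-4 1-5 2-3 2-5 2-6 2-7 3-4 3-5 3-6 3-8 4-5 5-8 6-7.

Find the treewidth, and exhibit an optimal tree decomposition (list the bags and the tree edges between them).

Treewidth 2.
Bags: B1 = {2, 3, 5}  B2 = {2, 3, 6}  B3 = {3, 5, 8}  B4 = {3, 4, 5}  B5 = {2, 6, 7}  B6 = {1, 4, 5}
Tree: B1–B2, B1–B3, B1–B4, B2–B5, B4–B6

Each bag holds 3 vertices, so the decomposition has width 2, which upper-bounds the treewidth. Conversely, {1, 4, 5} is a clique of size 3, and the vertices of any clique must share a bag in every tree decomposition; so some bag has ≥ 3 vertices and tw(G) ≥ 2. Combining the bounds, tw(G) = 2.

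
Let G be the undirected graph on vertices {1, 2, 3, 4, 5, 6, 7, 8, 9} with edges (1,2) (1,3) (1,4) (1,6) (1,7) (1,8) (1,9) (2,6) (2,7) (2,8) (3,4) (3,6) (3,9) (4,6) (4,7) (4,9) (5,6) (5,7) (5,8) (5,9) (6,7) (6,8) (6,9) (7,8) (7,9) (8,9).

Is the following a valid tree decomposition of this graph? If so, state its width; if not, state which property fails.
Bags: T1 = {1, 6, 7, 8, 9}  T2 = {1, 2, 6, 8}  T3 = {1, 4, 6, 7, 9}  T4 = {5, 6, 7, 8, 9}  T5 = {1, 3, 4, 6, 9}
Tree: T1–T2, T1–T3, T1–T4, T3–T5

No — edge (7,2) lies in no bag.

A tree decomposition must satisfy three properties: every vertex lies in some bag; for every edge, both endpoints lie together in some bag; and for every vertex, the bags containing it form a connected subtree. Here edge (7,2) lies in no bag, so the decomposition is invalid.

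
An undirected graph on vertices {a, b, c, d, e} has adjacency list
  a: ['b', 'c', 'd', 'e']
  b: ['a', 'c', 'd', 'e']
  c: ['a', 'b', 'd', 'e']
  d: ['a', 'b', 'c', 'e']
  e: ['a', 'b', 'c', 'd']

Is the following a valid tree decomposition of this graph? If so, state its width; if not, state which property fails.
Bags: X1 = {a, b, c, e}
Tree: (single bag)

A tree decomposition must satisfy three properties: every vertex lies in some bag; for every edge, both endpoints lie together in some bag; and for every vertex, the bags containing it form a connected subtree. Here vertex d appears in no bag, so the decomposition is invalid.

No — vertex d appears in no bag.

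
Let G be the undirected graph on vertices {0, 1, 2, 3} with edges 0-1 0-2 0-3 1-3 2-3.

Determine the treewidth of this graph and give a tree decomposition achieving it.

Every bag has size at most 3, so the width is 3 − 1 = 2 and tw(G) ≤ 2. For the lower bound, the 3 vertices {0, 1, 3} are pairwise adjacent, and any tree decomposition puts a clique entirely inside one bag — forcing width ≥ 2. The upper and lower bounds meet at 2, so that is the treewidth.

Treewidth 2.
One optimal decomposition is:
Bags: B1 = {0, 1, 3}  B2 = {0, 2, 3}
Tree: B1–B2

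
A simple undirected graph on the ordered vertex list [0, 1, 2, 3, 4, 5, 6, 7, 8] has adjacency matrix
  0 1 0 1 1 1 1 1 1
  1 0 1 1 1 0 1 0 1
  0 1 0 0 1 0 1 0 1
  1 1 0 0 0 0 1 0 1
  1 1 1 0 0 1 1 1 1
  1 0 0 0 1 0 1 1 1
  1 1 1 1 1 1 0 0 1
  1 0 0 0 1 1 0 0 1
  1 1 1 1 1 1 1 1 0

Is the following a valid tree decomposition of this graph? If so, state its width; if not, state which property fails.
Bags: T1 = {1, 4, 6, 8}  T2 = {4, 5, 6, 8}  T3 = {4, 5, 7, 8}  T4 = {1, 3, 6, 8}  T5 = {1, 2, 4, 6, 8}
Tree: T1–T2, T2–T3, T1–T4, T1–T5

A tree decomposition must satisfy three properties: every vertex lies in some bag; for every edge, both endpoints lie together in some bag; and for every vertex, the bags containing it form a connected subtree. Here vertex 0 appears in no bag, so the decomposition is invalid.

No — vertex 0 appears in no bag.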